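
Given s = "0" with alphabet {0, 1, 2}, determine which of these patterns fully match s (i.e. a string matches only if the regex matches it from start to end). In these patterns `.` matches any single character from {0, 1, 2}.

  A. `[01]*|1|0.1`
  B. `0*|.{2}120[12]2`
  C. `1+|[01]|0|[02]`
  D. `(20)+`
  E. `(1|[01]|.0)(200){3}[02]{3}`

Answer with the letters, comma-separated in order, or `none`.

A → match
B → match
C → match
D → no match — must start with "20"
E → no match

A, B, C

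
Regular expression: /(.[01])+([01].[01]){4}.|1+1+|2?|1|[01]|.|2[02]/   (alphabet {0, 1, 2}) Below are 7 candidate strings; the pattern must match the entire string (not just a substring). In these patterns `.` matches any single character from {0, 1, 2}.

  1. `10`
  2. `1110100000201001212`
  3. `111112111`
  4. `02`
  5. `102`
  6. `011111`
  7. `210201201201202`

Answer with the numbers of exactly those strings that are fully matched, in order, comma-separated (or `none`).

1 → no match
2 → match
3 → no match
4 → no match
5 → no match
6 → no match
7 → match

2, 7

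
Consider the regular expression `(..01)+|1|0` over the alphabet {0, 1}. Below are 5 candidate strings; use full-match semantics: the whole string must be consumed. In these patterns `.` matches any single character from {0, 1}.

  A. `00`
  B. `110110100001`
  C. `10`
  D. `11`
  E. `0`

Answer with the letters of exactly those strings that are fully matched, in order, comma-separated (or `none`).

E

A → no match
B → no match
C → no match
D → no match
E → match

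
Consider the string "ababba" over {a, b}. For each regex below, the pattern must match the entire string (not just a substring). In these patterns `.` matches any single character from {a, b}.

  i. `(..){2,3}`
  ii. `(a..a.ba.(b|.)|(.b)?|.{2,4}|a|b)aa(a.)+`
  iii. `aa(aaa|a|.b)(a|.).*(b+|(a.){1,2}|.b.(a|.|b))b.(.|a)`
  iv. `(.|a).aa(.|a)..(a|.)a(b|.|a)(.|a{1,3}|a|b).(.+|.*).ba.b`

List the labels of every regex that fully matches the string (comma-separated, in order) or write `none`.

i

i → match
ii → no match
iii → no match — must start with "aa"
iv → no match — must end with "b"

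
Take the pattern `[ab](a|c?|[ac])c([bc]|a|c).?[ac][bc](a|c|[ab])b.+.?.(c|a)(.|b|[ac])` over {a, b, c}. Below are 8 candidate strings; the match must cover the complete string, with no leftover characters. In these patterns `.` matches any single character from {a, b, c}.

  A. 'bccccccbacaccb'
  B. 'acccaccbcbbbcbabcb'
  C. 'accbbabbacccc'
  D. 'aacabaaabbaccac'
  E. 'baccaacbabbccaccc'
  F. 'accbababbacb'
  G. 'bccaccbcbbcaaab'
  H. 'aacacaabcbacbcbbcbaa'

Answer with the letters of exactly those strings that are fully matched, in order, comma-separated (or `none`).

A, B, F, G

A → match
B → match
C → no match
D → no match
E → no match
F → match
G → match
H → no match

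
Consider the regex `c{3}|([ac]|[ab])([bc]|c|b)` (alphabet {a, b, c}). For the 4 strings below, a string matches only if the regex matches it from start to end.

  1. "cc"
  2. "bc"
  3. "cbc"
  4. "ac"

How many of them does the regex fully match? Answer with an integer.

3

1. "cc" → match
2. "bc" → match
3. "cbc" → no match
4. "ac" → match
Total matched: 3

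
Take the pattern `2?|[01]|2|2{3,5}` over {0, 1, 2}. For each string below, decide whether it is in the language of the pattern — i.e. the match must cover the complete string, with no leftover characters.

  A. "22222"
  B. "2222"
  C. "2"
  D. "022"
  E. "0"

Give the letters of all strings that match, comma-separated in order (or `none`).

A. "22222" → match
B. "2222" → match
C. "2" → match
D. "022" → no match
E. "0" → match

A, B, C, E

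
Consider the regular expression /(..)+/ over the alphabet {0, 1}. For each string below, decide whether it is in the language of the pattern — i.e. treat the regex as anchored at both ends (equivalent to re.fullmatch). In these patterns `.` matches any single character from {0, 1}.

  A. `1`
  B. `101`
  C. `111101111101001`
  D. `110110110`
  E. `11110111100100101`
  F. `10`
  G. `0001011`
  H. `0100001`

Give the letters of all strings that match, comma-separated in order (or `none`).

A → no match
B → no match
C → no match
D → no match
E → no match
F → match
G → no match
H → no match

F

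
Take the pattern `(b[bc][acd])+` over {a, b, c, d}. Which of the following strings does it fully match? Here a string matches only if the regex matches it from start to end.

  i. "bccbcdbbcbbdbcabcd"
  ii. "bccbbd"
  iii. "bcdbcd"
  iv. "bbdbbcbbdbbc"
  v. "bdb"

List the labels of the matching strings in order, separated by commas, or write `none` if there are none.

i, ii, iii, iv

i → match
ii. "bccbbd" → match
iii. "bcdbcd" → match
iv. "bbdbbcbbdbbc" → match
v. "bdb" → no match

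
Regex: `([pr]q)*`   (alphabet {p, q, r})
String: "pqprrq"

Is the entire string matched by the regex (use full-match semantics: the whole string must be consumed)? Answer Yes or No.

No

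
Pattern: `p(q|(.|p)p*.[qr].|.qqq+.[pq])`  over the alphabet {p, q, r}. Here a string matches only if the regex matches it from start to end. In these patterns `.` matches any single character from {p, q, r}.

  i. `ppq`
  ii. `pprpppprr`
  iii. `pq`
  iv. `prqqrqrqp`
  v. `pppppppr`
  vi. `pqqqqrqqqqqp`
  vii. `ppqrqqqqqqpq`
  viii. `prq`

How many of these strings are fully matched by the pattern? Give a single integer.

1

i. `ppq` → no match
ii. `pprpppprr` → no match
iii. `pq` → match
iv. `prqqrqrqp` → no match
v. `pppppppr` → no match
vi. `pqqqqrqqqqqp` → no match
vii. `ppqrqqqqqqpq` → no match
viii. `prq` → no match
Total matched: 1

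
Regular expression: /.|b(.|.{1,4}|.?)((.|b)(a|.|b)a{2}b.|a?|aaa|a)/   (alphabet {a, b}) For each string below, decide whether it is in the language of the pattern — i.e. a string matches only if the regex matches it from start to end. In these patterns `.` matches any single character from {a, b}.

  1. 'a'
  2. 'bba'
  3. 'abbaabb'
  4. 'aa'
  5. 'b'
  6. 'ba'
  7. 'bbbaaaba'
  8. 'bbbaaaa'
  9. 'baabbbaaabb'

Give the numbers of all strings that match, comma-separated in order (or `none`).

1 → match
2 → match
3 → no match
4 → no match
5 → match
6 → match
7 → match
8 → match
9 → match

1, 2, 5, 6, 7, 8, 9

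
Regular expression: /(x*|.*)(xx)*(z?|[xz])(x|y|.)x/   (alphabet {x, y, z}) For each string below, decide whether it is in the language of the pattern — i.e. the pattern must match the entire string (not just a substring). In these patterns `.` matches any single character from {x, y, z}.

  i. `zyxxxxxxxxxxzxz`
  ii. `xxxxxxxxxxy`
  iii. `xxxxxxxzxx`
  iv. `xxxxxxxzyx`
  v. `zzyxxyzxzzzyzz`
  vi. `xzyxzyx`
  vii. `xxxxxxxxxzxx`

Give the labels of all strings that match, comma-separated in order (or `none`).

i → no match — must end with `x`
ii → no match — must end with `x`
iii → match
iv → match
v → no match — must end with `x`
vi → match
vii → match

iii, iv, vi, vii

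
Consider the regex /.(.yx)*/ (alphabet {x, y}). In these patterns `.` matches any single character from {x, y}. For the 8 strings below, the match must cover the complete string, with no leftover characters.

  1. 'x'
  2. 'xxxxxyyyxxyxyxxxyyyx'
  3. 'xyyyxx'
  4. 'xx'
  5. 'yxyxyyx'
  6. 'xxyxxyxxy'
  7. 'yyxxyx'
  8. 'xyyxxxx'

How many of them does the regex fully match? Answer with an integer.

2

1 → match
2 → no match
3 → no match
4 → no match
5 → match
6 → no match
7 → no match
8 → no match
Total matched: 2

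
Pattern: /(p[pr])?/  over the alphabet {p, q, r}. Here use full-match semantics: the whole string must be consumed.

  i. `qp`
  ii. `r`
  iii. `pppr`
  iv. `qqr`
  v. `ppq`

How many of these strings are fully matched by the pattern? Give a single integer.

i → no match
ii → no match
iii → no match
iv → no match
v → no match
Total matched: 0

0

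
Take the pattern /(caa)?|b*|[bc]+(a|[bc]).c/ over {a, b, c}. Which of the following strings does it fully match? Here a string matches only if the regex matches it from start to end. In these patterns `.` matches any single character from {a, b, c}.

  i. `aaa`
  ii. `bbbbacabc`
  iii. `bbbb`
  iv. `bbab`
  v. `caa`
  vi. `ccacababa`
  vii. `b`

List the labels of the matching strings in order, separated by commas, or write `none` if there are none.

iii, v, vii

i → no match
ii → no match
iii → match
iv → no match
v → match
vi → no match
vii → match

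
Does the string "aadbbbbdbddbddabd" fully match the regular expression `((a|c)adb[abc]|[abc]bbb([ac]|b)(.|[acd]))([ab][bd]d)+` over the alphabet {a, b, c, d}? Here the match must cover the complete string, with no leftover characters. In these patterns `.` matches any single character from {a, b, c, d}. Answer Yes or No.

Yes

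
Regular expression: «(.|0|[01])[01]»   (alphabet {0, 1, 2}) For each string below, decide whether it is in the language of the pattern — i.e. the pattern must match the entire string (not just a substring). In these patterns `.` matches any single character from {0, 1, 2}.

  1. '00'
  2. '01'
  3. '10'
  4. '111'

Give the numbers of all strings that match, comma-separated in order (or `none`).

1 → match
2 → match
3 → match
4 → no match

1, 2, 3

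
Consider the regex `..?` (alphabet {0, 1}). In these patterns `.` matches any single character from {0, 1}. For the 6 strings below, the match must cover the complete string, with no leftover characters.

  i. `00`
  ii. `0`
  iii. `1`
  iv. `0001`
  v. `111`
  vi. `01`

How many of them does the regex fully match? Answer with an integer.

i. `00` → match
ii. `0` → match
iii. `1` → match
iv. `0001` → no match
v. `111` → no match
vi. `01` → match
Total matched: 4

4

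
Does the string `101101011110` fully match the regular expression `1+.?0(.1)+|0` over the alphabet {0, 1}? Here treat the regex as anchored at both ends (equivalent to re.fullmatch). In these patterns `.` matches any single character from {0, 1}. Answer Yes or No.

No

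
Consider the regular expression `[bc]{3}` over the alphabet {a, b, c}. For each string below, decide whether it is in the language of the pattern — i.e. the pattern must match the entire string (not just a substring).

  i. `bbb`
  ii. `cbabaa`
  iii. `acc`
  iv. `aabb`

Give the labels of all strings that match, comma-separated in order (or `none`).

i

i → match
ii → no match
iii → no match
iv → no match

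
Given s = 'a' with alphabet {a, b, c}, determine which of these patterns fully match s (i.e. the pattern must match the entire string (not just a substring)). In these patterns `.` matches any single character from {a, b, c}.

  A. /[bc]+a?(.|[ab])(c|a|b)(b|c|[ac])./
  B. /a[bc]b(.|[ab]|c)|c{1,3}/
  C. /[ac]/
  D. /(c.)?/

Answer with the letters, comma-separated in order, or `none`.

A → no match
B → no match
C → match
D → no match

C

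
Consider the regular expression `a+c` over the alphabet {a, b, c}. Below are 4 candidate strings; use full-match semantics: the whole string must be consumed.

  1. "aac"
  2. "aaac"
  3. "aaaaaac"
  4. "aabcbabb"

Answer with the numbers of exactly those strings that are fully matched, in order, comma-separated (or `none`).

1 → match
2 → match
3 → match
4 → no match — must end with "ac"

1, 2, 3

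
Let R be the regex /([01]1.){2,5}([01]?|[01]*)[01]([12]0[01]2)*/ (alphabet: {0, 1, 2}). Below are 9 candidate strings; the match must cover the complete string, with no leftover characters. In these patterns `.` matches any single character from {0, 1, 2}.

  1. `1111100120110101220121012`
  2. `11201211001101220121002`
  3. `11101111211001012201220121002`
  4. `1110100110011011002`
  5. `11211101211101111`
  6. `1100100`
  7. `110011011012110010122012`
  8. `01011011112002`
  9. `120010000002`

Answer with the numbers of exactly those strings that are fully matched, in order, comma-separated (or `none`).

1 → match
2 → match
3 → match
4 → match
5 → match
6 → match
7 → match
8 → match
9 → no match

1, 2, 3, 4, 5, 6, 7, 8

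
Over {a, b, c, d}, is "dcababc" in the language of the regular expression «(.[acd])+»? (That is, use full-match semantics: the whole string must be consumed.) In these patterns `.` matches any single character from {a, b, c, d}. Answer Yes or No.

No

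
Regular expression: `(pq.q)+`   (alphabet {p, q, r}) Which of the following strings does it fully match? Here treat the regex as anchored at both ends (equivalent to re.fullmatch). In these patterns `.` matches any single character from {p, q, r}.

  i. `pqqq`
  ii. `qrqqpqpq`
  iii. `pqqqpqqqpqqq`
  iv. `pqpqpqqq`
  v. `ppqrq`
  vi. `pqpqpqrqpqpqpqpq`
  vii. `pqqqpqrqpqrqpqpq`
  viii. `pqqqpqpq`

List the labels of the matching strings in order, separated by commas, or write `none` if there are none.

i, iii, iv, vi, vii, viii

i → match
ii → no match — must start with `pq`
iii → match
iv → match
v → no match — must start with `pq`
vi → match
vii → match
viii → match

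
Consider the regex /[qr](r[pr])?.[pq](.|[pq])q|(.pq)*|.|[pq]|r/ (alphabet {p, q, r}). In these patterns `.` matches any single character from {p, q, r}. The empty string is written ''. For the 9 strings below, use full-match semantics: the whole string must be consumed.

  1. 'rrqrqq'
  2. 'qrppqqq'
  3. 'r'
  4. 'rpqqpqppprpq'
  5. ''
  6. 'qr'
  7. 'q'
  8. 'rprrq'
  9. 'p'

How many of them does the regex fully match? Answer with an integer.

5

1 → no match
2 → match
3 → match
4 → no match
5 → match
6 → no match
7 → match
8 → no match
9 → match
Total matched: 5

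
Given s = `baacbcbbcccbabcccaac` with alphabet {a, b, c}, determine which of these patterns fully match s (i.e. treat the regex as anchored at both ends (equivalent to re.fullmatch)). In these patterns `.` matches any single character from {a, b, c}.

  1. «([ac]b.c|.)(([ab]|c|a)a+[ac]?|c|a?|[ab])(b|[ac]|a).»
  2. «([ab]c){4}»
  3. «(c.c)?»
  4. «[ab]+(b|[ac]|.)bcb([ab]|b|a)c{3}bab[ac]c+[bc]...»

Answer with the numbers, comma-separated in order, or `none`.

1 → no match
2 → no match
3 → no match
4 → match

4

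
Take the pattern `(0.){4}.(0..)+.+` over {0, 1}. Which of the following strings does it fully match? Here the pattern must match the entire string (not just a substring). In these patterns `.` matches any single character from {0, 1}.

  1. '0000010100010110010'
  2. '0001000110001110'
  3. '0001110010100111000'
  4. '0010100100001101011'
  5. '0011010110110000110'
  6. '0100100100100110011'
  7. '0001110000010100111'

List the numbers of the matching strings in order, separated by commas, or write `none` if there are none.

1 → match
2 → match
3 → no match
4 → no match
5 → no match
6 → no match
7 → no match

1, 2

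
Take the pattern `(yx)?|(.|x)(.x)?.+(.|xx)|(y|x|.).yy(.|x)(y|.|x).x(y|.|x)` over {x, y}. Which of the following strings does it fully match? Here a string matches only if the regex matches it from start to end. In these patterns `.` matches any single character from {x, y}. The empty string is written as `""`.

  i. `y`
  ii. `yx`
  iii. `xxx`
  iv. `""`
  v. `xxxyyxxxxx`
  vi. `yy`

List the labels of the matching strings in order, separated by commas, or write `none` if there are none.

ii, iii, iv, v

i → no match
ii → match
iii → match
iv → match
v → match
vi → no match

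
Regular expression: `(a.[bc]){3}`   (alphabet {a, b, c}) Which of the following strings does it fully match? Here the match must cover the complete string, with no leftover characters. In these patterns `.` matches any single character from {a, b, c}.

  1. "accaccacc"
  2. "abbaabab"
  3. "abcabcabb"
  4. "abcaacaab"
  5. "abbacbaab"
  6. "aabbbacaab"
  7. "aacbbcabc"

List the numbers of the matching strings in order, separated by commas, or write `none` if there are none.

1, 3, 4, 5

1 → match
2 → no match
3 → match
4 → match
5 → match
6 → no match
7 → no match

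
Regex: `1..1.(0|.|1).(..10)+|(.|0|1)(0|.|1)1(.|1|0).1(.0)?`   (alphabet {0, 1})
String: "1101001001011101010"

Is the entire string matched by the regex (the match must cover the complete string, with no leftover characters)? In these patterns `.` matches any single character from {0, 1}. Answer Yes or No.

Yes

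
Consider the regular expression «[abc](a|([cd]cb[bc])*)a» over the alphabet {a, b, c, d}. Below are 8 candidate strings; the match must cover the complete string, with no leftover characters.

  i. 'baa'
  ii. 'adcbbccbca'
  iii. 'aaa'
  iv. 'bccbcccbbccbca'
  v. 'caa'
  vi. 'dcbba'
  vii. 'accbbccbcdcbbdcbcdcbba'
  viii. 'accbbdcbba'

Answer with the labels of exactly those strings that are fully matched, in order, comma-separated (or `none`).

i → match
ii → match
iii → match
iv → match
v → match
vi → no match
vii → match
viii → match

i, ii, iii, iv, v, vii, viii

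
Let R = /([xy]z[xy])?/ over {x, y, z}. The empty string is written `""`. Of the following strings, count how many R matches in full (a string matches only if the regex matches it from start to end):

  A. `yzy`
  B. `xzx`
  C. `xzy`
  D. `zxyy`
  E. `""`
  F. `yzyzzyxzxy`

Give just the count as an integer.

4

A. `yzy` → match
B. `xzx` → match
C. `xzy` → match
D. `zxyy` → no match
E. `""` → match
F. `yzyzzyxzxy` → no match
Total matched: 4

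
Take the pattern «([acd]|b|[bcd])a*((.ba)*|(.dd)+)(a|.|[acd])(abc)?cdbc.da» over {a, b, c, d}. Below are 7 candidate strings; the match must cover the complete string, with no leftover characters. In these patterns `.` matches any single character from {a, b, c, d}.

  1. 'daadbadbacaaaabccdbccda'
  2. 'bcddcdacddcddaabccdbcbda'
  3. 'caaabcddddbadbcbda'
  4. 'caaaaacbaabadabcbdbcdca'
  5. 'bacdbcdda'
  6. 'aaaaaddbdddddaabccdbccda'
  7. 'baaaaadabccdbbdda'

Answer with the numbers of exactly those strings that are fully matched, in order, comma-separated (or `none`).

5, 6

1 → no match
2 → no match
3 → no match
4 → no match — must end with 'da'
5 → match
6 → match
7 → no match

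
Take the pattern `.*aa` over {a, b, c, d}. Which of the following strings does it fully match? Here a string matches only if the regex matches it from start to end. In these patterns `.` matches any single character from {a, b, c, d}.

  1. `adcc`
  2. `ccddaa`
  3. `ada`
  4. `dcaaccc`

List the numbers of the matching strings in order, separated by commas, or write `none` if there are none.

2

1. `adcc` → no match — must end with `aa`
2. `ccddaa` → match
3. `ada` → no match — must end with `aa`
4. `dcaaccc` → no match — must end with `aa`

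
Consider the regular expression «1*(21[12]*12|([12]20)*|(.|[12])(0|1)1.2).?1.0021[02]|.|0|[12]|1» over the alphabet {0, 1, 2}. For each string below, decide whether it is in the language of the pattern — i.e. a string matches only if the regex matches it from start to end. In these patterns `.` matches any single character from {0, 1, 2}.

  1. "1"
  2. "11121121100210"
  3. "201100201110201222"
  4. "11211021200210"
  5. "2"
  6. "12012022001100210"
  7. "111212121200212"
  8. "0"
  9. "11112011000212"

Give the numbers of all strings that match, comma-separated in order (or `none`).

1, 2, 4, 5, 6, 7, 8, 9

1. "1" → match
2 → match
3 → no match
4 → match
5. "2" → match
6 → match
7 → match
8. "0" → match
9 → match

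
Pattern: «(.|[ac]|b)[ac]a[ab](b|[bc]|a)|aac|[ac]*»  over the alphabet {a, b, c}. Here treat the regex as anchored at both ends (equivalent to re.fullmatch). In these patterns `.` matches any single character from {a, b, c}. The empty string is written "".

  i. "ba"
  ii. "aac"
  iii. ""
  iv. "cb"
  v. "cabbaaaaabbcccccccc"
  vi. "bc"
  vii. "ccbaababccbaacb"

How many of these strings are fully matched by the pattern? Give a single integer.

2

i. "ba" → no match
ii. "aac" → match
iii. "" → match
iv. "cb" → no match
v → no match
vi. "bc" → no match
vii → no match
Total matched: 2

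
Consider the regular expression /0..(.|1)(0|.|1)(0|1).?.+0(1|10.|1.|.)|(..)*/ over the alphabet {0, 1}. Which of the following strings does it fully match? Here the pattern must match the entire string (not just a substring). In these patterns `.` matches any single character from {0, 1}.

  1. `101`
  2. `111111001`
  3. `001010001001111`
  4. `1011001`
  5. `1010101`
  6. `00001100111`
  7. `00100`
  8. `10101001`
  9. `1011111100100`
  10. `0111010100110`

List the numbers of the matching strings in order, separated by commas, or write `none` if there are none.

1. `101` → no match
2. `111111001` → no match
3 → no match
4. `1011001` → no match
5. `1010101` → no match
6. `00001100111` → no match
7. `00100` → no match
8. `10101001` → match
9 → no match
10 → no match

8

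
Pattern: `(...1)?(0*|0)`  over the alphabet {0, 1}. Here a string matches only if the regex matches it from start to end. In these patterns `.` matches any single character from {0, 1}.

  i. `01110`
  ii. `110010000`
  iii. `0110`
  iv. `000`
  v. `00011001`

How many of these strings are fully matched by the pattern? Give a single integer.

i → match
ii → no match
iii → no match
iv → match
v → no match
Total matched: 2

2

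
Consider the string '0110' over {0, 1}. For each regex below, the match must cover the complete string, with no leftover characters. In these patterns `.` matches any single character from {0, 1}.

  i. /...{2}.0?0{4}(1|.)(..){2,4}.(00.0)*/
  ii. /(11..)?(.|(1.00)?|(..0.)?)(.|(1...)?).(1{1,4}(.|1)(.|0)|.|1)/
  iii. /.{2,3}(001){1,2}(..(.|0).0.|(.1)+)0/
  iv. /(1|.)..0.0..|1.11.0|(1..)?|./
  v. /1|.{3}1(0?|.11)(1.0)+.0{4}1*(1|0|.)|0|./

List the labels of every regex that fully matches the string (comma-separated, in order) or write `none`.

ii

i → no match
ii → match
iii → no match
iv → no match
v → no match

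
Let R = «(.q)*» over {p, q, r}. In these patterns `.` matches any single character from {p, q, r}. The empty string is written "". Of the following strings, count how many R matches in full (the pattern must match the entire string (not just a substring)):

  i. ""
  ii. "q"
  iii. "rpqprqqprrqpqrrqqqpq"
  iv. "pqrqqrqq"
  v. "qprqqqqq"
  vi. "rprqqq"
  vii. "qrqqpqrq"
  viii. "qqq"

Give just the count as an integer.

1

i → match
ii → no match
iii → no match
iv → no match
v → no match
vi → no match
vii → no match
viii → no match
Total matched: 1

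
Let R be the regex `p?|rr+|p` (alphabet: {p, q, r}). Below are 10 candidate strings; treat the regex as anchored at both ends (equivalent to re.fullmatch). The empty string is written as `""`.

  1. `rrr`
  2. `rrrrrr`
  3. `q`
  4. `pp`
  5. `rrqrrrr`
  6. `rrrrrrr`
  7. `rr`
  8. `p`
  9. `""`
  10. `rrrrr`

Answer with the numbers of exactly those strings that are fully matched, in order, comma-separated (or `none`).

1 → match
2 → match
3 → no match
4 → no match
5 → no match
6 → match
7 → match
8 → match
9 → match
10 → match

1, 2, 6, 7, 8, 9, 10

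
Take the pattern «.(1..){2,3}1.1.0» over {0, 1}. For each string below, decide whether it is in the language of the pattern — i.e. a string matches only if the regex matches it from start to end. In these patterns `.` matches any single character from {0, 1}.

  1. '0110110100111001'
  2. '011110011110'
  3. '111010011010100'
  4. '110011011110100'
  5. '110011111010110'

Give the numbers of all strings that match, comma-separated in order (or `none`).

2, 3, 4, 5

1 → no match — must end with '0'
2 → match
3 → match
4 → match
5 → match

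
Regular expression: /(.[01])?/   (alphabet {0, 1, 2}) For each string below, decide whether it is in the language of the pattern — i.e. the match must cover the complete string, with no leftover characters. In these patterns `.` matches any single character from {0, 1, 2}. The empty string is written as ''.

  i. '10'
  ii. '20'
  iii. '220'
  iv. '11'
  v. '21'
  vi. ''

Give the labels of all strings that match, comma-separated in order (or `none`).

i → match
ii → match
iii → no match
iv → match
v → match
vi → match

i, ii, iv, v, vi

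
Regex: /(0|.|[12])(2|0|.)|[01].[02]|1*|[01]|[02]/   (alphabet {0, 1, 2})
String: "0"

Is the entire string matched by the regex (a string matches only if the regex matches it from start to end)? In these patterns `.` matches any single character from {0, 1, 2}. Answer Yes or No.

Yes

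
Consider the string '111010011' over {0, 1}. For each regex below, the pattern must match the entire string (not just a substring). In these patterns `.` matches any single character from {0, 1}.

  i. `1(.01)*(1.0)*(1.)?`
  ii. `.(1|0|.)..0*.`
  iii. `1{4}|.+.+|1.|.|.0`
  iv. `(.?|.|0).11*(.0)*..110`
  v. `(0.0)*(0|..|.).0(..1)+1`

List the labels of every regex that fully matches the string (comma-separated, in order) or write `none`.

i, iii

i → match
ii → no match
iii → match
iv → no match — must end with '110'
v → no match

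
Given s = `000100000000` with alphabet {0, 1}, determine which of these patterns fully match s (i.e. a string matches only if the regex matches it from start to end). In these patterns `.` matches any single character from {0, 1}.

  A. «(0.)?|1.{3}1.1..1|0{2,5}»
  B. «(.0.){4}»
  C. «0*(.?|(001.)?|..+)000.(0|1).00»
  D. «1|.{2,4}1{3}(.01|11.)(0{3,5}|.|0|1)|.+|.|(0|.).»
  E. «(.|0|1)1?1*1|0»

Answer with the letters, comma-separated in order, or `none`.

A → no match
B → match
C → match
D → match
E → no match

B, C, D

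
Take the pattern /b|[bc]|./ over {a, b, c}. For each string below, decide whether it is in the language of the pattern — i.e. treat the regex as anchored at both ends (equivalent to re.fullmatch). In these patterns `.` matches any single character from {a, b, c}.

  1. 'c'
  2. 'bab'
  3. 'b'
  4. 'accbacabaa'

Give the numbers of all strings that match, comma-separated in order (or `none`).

1, 3

1 → match
2 → no match
3 → match
4 → no match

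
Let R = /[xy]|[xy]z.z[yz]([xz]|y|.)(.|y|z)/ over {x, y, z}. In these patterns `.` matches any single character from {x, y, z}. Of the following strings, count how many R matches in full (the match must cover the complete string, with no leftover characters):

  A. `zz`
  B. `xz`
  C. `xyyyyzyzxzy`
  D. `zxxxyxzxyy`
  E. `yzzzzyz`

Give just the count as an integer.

1

A → no match
B → no match
C → no match
D → no match
E → match
Total matched: 1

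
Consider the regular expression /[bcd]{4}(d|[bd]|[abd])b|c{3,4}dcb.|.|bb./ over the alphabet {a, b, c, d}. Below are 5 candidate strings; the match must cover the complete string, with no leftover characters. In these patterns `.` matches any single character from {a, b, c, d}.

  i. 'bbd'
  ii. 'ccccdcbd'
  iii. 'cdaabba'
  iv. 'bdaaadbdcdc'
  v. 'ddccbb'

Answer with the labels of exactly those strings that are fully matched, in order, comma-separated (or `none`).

i. 'bbd' → match
ii. 'ccccdcbd' → match
iii. 'cdaabba' → no match
iv. 'bdaaadbdcdc' → no match
v. 'ddccbb' → match

i, ii, v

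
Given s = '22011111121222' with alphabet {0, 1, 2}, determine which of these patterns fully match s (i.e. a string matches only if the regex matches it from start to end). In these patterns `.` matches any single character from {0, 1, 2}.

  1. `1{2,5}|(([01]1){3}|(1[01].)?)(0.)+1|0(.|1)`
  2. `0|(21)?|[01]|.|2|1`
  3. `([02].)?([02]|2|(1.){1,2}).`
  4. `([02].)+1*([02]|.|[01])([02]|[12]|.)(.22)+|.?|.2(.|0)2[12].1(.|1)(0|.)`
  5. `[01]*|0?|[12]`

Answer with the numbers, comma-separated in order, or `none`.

1 → no match
2 → no match
3 → no match
4 → match
5 → no match

4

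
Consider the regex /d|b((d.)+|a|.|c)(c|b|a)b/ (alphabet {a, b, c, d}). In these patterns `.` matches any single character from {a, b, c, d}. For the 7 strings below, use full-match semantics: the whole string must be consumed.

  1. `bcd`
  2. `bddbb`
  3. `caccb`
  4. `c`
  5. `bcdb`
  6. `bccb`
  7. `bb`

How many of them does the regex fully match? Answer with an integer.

2

1 → no match
2 → match
3 → no match
4 → no match
5 → no match
6 → match
7 → no match
Total matched: 2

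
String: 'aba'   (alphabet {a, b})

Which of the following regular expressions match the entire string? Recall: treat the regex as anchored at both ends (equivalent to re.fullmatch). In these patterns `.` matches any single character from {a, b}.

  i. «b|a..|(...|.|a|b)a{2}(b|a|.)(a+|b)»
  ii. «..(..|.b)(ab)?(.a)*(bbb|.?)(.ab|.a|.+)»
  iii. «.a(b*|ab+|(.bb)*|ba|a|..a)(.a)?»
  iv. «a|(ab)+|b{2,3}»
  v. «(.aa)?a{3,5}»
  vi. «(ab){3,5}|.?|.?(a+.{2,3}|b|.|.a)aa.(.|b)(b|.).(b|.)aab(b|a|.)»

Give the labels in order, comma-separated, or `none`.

i

i → match
ii → no match
iii → no match
iv → no match
v → no match
vi → no match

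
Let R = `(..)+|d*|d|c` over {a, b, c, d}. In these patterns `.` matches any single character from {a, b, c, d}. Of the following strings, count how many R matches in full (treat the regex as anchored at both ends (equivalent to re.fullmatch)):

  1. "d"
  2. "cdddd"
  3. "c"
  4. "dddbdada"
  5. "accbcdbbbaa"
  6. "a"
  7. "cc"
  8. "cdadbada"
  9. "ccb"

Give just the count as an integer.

5

1 → match
2 → no match
3 → match
4 → match
5 → no match
6 → no match
7 → match
8 → match
9 → no match
Total matched: 5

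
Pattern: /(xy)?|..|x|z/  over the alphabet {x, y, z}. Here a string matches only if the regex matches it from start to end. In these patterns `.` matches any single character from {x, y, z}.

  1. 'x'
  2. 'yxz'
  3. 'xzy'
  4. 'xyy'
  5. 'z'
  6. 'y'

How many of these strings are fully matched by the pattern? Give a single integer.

2

1 → match
2 → no match
3 → no match
4 → no match
5 → match
6 → no match
Total matched: 2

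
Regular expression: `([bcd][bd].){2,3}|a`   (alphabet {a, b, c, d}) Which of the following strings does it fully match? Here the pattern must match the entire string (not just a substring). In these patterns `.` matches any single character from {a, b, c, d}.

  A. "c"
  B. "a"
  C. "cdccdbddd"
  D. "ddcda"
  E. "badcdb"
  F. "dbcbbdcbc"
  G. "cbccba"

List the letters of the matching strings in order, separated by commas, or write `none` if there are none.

B, C, F, G

A. "c" → no match
B. "a" → match
C. "cdccdbddd" → match
D. "ddcda" → no match
E. "badcdb" → no match
F. "dbcbbdcbc" → match
G. "cbccba" → match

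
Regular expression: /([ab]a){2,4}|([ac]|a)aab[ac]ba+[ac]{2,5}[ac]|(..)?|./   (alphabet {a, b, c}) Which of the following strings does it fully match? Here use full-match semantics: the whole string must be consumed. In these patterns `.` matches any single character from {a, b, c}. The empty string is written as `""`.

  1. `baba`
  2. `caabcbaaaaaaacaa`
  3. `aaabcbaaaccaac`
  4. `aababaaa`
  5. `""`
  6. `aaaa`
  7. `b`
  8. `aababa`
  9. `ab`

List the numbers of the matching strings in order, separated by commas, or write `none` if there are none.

1, 2, 3, 4, 5, 6, 7, 8, 9

1 → match
2 → match
3 → match
4 → match
5 → match
6 → match
7 → match
8 → match
9 → match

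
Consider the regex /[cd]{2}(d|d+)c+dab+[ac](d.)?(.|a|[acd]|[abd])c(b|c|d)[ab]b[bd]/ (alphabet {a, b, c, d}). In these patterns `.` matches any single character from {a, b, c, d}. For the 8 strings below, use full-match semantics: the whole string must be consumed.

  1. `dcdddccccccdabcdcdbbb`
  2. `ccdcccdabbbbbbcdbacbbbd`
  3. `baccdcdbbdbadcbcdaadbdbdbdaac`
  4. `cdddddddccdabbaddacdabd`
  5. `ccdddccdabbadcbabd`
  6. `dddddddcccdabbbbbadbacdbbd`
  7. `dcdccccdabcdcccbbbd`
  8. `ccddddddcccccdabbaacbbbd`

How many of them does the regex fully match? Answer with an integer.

1 → match
2 → match
3 → no match
4 → match
5 → match
6 → match
7 → match
8 → match
Total matched: 7

7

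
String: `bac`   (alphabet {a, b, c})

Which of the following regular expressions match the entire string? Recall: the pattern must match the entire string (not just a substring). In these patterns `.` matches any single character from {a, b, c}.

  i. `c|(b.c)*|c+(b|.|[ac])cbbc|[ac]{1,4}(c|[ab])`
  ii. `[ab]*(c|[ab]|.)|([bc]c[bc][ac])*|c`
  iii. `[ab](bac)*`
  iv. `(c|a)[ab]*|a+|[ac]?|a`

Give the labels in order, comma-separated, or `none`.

i, ii

i → match
ii → match
iii → no match
iv → no match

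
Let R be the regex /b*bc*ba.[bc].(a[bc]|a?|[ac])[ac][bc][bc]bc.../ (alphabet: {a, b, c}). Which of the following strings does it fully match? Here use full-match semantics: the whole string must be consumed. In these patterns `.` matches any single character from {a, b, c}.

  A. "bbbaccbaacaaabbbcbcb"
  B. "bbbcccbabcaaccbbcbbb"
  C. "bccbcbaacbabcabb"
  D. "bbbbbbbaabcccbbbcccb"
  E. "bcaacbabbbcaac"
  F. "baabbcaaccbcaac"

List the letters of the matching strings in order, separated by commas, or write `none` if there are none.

B, D

A → no match
B → match
C → no match
D → match
E → no match
F → no match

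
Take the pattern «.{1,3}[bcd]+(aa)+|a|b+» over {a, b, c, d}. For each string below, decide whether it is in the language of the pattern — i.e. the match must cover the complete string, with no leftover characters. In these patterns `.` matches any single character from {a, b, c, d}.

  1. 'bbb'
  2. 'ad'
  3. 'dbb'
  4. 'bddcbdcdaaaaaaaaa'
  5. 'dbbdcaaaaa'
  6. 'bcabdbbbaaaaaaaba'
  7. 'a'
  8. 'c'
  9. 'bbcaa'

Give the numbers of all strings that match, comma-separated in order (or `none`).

1, 7, 9

1 → match
2 → no match
3 → no match
4 → no match
5 → no match
6 → no match
7 → match
8 → no match
9 → match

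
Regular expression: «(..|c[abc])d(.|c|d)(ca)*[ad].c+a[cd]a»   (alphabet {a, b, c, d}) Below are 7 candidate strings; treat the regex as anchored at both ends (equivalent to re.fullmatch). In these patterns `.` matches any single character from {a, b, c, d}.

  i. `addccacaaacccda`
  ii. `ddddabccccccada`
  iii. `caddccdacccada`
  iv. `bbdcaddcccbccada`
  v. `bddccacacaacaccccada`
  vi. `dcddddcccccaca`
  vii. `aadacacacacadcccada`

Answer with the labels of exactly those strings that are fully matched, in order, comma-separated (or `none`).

ii, vi, vii

i → no match
ii → match
iii → no match
iv → no match
v → no match
vi → match
vii → match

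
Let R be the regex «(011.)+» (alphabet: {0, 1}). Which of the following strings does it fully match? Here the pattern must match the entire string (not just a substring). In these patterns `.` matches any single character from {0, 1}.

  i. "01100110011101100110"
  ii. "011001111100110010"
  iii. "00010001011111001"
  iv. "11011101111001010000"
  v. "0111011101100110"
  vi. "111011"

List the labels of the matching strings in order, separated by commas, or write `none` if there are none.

i → match
ii → no match
iii → no match — must start with "011"
iv → no match — must start with "011"
v → match
vi → no match — must start with "011"

i, v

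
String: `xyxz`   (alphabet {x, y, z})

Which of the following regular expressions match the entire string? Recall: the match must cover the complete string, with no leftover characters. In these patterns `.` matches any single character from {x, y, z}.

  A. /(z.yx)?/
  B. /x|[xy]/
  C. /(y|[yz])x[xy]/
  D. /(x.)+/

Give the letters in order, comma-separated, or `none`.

D

A → no match
B → no match
C → no match
D → match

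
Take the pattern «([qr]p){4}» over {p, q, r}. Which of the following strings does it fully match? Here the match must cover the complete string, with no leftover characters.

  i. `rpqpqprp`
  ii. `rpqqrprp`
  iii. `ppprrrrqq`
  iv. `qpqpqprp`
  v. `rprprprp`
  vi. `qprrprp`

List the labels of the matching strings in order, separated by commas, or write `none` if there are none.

i, iv, v

i → match
ii → no match
iii → no match — must end with `p`
iv → match
v → match
vi → no match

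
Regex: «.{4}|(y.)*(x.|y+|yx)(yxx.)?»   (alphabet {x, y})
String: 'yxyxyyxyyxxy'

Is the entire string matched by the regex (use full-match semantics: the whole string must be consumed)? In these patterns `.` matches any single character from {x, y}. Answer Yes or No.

Yes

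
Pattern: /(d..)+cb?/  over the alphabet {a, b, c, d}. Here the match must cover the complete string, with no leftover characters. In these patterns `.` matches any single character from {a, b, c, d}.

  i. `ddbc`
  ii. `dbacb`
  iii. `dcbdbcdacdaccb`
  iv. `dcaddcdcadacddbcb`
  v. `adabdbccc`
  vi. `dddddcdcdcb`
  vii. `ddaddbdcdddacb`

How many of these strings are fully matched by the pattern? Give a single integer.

i → match
ii → match
iii → match
iv → match
v → no match — must start with `d`
vi → match
vii → match
Total matched: 6

6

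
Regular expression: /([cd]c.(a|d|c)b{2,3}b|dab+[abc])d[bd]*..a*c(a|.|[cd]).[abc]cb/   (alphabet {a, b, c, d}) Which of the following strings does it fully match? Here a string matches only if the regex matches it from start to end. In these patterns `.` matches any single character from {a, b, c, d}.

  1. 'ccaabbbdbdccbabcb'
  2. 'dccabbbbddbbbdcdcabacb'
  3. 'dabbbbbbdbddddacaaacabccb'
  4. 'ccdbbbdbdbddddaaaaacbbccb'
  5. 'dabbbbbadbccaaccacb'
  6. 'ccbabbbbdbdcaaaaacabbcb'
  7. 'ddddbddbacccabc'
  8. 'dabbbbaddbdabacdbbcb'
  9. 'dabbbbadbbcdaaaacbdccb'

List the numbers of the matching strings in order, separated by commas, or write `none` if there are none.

1 → match
2 → match
3 → match
4 → no match
5 → no match
6 → match
7 → no match — must end with 'cb'
8 → match
9 → match

1, 2, 3, 6, 8, 9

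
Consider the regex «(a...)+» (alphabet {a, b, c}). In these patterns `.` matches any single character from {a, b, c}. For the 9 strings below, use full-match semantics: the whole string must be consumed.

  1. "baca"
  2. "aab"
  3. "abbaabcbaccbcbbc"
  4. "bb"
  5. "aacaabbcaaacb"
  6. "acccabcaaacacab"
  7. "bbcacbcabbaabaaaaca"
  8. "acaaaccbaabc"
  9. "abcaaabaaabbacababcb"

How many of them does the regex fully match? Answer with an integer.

1 → no match — must start with "a"
2 → no match
3 → no match
4 → no match — must start with "a"
5 → no match
6 → no match
7 → no match — must start with "a"
8 → match
9 → match
Total matched: 2

2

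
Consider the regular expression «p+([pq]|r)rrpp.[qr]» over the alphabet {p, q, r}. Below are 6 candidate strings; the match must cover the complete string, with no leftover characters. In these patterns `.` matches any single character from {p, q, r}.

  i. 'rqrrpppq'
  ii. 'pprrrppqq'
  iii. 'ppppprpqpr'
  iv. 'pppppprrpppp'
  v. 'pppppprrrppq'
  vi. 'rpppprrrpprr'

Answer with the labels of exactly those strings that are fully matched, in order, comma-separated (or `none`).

ii

i → no match — must start with 'p'
ii → match
iii → no match
iv → no match
v → no match
vi → no match — must start with 'p'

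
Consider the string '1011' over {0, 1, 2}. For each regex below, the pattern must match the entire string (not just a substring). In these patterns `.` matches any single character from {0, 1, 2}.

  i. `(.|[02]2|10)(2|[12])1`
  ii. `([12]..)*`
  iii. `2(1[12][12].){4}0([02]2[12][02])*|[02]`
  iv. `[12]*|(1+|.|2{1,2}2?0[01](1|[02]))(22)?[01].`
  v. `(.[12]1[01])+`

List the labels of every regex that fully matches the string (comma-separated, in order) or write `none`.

i

i → match
ii → no match
iii → no match
iv → no match
v → no match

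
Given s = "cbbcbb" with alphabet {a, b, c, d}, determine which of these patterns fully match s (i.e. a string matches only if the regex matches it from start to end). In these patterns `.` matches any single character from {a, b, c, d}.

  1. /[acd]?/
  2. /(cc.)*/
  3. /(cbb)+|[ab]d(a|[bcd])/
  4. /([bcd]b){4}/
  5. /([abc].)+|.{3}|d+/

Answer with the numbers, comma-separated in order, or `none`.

3, 5

1 → no match
2 → no match
3 → match
4 → no match
5 → match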